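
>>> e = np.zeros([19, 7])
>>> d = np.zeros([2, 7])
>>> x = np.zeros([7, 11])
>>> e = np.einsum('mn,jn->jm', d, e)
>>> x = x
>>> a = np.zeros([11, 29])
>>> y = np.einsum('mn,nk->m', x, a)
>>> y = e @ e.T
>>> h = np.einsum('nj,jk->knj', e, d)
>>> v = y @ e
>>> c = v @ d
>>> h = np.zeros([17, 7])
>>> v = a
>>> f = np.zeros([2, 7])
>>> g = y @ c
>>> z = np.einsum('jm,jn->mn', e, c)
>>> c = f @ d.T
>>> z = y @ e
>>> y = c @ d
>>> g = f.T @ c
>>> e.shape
(19, 2)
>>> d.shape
(2, 7)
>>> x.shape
(7, 11)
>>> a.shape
(11, 29)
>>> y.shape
(2, 7)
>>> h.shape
(17, 7)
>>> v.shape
(11, 29)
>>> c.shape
(2, 2)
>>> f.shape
(2, 7)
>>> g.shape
(7, 2)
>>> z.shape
(19, 2)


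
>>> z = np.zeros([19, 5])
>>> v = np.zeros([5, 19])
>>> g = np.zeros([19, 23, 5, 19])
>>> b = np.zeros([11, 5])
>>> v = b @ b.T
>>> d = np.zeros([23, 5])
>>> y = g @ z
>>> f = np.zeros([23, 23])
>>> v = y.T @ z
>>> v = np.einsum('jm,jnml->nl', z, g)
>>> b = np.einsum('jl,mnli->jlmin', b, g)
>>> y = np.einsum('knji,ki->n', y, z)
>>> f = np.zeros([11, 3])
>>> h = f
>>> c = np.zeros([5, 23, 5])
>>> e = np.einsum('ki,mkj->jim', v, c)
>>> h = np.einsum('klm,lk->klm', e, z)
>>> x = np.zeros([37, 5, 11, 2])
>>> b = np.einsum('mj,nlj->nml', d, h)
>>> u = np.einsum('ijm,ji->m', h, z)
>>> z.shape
(19, 5)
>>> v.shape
(23, 19)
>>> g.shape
(19, 23, 5, 19)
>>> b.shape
(5, 23, 19)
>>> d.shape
(23, 5)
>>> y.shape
(23,)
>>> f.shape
(11, 3)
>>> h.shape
(5, 19, 5)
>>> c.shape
(5, 23, 5)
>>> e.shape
(5, 19, 5)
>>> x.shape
(37, 5, 11, 2)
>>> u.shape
(5,)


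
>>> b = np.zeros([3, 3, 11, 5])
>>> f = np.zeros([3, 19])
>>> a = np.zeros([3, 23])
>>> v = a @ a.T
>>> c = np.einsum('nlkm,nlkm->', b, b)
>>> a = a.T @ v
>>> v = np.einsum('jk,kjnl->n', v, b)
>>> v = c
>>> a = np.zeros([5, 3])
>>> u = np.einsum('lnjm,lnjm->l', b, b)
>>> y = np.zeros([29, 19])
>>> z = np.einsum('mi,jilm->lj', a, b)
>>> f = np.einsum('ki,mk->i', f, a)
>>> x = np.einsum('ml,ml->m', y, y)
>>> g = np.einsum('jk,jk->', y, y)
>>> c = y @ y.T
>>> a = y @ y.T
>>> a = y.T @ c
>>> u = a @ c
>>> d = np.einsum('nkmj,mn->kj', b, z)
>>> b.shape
(3, 3, 11, 5)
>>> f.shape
(19,)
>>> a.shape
(19, 29)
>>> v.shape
()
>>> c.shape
(29, 29)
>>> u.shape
(19, 29)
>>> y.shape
(29, 19)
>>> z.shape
(11, 3)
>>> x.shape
(29,)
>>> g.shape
()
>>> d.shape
(3, 5)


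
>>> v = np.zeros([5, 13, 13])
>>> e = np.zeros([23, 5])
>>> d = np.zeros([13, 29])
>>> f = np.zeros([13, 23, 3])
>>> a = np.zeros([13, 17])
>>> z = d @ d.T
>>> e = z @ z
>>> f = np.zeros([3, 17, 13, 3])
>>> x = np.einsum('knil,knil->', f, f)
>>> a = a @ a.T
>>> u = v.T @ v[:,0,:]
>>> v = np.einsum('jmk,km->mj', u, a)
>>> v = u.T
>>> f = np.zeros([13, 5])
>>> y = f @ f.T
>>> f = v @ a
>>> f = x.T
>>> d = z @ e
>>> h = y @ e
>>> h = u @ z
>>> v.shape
(13, 13, 13)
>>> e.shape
(13, 13)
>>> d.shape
(13, 13)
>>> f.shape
()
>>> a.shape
(13, 13)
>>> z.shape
(13, 13)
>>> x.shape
()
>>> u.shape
(13, 13, 13)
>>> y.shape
(13, 13)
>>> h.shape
(13, 13, 13)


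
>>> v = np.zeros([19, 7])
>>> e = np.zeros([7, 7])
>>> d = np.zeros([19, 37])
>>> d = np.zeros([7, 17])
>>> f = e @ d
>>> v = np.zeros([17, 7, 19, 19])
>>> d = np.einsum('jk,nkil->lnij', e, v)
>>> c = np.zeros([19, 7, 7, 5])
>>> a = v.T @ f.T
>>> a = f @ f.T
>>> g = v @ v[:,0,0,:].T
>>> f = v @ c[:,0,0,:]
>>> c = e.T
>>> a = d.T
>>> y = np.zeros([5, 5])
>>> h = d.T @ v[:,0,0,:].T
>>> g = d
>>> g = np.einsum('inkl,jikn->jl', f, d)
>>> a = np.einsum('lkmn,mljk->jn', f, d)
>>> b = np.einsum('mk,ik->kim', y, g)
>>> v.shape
(17, 7, 19, 19)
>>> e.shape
(7, 7)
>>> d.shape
(19, 17, 19, 7)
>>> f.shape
(17, 7, 19, 5)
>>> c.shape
(7, 7)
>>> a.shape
(19, 5)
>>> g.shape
(19, 5)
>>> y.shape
(5, 5)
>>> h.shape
(7, 19, 17, 17)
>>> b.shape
(5, 19, 5)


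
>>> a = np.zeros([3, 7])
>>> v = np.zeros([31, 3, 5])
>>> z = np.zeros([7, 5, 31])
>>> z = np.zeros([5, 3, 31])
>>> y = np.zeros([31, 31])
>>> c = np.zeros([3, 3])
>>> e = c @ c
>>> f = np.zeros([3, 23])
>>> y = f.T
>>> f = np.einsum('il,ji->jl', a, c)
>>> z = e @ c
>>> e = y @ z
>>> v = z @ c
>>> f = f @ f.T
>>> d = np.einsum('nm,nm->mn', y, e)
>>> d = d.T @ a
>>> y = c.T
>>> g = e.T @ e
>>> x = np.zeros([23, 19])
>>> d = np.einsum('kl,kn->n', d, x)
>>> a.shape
(3, 7)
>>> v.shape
(3, 3)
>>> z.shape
(3, 3)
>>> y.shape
(3, 3)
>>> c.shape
(3, 3)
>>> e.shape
(23, 3)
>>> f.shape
(3, 3)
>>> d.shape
(19,)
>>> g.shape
(3, 3)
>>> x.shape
(23, 19)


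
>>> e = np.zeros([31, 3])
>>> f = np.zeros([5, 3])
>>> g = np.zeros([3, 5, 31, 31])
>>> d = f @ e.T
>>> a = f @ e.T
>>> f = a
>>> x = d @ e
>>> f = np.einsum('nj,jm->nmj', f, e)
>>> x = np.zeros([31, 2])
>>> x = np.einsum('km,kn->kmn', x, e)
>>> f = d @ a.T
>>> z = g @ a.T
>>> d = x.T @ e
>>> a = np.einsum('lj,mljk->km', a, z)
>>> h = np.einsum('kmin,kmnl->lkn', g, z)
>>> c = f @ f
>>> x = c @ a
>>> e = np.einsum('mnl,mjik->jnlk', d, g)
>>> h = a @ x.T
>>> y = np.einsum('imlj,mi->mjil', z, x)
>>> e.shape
(5, 2, 3, 31)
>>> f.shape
(5, 5)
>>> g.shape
(3, 5, 31, 31)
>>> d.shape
(3, 2, 3)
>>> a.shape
(5, 3)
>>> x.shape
(5, 3)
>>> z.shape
(3, 5, 31, 5)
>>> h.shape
(5, 5)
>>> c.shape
(5, 5)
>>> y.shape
(5, 5, 3, 31)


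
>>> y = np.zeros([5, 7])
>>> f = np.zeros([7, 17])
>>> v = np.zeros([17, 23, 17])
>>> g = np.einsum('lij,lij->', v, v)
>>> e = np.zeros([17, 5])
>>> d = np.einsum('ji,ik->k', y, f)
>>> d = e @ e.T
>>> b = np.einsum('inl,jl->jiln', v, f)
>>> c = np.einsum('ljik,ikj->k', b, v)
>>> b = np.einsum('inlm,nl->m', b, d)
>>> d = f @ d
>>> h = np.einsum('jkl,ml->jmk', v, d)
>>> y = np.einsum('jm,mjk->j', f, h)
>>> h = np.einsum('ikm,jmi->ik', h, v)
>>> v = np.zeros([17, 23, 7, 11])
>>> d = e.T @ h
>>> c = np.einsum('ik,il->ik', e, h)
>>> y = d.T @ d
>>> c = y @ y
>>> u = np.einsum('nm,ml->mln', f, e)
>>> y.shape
(7, 7)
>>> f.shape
(7, 17)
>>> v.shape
(17, 23, 7, 11)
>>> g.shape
()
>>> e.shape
(17, 5)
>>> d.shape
(5, 7)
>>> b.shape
(23,)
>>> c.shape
(7, 7)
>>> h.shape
(17, 7)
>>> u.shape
(17, 5, 7)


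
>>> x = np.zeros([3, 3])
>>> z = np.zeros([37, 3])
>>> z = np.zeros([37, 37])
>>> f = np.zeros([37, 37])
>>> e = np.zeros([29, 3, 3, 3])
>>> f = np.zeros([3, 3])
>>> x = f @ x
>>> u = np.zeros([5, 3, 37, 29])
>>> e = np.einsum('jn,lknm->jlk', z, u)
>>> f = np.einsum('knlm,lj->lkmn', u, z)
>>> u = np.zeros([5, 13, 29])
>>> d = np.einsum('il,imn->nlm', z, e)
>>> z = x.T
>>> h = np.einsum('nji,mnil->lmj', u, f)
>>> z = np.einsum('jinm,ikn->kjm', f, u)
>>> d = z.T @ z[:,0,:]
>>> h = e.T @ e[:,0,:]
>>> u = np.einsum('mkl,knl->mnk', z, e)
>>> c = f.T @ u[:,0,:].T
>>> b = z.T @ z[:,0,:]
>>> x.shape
(3, 3)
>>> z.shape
(13, 37, 3)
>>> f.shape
(37, 5, 29, 3)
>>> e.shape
(37, 5, 3)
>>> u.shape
(13, 5, 37)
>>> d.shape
(3, 37, 3)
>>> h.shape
(3, 5, 3)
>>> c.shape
(3, 29, 5, 13)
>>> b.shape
(3, 37, 3)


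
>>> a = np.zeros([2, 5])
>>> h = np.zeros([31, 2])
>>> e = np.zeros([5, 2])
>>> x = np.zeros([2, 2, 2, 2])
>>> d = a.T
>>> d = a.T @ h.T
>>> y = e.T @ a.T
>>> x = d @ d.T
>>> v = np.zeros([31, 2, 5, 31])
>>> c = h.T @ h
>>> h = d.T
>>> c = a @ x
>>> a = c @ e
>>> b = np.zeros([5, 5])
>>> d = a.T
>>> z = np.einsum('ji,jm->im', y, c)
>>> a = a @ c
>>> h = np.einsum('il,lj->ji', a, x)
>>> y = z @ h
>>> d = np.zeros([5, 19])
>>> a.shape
(2, 5)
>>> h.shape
(5, 2)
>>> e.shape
(5, 2)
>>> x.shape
(5, 5)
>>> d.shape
(5, 19)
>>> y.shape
(2, 2)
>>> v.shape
(31, 2, 5, 31)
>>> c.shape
(2, 5)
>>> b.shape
(5, 5)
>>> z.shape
(2, 5)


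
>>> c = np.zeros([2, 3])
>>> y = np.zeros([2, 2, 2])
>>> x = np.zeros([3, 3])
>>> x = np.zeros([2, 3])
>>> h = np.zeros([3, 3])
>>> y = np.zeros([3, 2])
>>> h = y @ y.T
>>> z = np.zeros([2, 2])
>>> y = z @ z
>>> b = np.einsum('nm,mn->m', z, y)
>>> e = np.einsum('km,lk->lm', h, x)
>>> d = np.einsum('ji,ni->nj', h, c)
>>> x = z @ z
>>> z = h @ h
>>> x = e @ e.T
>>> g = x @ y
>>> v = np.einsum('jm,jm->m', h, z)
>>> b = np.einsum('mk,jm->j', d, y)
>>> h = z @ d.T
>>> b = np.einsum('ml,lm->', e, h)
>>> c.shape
(2, 3)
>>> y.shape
(2, 2)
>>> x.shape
(2, 2)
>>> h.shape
(3, 2)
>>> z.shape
(3, 3)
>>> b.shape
()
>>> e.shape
(2, 3)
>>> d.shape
(2, 3)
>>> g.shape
(2, 2)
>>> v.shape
(3,)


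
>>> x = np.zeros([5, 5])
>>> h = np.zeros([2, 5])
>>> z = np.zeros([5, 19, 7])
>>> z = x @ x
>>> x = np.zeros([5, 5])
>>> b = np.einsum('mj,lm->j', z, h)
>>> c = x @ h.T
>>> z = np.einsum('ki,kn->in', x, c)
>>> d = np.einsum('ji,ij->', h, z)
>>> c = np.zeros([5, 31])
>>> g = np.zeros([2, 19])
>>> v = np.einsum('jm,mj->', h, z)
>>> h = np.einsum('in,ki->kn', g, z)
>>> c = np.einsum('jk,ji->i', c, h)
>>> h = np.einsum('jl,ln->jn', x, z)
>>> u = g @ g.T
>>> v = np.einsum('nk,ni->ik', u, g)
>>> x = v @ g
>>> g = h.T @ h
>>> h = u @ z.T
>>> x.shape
(19, 19)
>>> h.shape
(2, 5)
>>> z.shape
(5, 2)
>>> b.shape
(5,)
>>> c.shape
(19,)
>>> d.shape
()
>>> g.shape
(2, 2)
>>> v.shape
(19, 2)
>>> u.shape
(2, 2)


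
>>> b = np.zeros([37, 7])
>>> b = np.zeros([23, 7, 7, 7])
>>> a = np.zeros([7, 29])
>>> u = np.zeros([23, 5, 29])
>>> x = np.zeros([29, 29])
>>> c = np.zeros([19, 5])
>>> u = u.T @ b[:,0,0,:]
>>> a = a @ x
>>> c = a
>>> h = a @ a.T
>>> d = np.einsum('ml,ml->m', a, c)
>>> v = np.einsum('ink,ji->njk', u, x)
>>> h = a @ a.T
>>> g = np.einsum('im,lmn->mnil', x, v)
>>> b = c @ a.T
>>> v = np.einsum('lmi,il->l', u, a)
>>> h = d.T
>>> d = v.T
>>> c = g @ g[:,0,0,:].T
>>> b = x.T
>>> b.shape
(29, 29)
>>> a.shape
(7, 29)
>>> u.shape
(29, 5, 7)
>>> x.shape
(29, 29)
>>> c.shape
(29, 7, 29, 29)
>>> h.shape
(7,)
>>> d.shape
(29,)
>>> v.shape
(29,)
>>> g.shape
(29, 7, 29, 5)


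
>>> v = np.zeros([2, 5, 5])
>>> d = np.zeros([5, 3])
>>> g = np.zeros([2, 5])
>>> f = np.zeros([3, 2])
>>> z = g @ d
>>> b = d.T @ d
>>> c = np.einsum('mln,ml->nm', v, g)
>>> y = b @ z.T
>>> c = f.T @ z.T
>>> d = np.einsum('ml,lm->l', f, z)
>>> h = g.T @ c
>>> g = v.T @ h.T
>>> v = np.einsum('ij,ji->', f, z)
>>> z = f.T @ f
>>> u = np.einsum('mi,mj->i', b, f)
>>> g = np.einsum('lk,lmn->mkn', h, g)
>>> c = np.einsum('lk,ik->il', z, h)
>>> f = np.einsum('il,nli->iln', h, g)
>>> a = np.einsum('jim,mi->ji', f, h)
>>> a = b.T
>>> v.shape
()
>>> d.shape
(2,)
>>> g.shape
(5, 2, 5)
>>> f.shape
(5, 2, 5)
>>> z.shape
(2, 2)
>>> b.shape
(3, 3)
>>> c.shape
(5, 2)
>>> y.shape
(3, 2)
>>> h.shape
(5, 2)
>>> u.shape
(3,)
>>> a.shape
(3, 3)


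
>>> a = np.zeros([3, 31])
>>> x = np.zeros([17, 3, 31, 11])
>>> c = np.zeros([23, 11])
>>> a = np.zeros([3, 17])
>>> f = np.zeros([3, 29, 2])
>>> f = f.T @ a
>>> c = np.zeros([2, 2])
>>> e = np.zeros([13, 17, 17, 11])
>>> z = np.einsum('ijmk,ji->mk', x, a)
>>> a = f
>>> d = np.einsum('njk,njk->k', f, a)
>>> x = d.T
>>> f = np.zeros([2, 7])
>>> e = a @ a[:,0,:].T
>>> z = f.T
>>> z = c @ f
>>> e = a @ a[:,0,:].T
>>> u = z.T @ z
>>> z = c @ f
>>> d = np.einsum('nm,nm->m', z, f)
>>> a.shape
(2, 29, 17)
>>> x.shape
(17,)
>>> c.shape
(2, 2)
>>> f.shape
(2, 7)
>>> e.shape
(2, 29, 2)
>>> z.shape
(2, 7)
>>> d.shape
(7,)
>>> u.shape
(7, 7)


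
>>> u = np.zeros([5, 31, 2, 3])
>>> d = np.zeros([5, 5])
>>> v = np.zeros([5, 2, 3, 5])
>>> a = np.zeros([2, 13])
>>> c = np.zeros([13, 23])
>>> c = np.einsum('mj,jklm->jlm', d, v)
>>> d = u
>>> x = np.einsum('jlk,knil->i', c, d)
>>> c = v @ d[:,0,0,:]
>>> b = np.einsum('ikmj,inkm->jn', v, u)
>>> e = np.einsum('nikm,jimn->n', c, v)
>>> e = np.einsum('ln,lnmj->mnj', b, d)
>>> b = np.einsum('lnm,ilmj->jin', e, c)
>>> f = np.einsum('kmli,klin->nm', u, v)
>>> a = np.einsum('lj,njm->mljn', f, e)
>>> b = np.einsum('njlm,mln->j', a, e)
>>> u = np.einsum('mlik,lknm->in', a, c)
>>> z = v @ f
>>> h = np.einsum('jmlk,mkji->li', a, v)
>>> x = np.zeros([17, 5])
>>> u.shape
(31, 3)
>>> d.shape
(5, 31, 2, 3)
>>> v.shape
(5, 2, 3, 5)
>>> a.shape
(3, 5, 31, 2)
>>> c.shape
(5, 2, 3, 3)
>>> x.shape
(17, 5)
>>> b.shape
(5,)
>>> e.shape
(2, 31, 3)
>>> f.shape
(5, 31)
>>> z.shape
(5, 2, 3, 31)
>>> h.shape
(31, 5)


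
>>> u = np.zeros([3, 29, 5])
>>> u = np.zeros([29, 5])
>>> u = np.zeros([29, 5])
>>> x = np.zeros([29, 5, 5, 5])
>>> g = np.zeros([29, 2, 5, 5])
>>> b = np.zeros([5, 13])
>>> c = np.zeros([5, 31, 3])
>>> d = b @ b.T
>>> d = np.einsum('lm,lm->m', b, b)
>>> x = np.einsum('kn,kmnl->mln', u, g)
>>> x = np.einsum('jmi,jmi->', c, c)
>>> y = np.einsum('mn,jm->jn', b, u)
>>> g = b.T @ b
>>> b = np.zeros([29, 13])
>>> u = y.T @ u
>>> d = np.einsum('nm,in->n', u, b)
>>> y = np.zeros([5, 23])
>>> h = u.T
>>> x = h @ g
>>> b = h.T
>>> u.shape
(13, 5)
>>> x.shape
(5, 13)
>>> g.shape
(13, 13)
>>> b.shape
(13, 5)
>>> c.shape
(5, 31, 3)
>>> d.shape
(13,)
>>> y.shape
(5, 23)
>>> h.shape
(5, 13)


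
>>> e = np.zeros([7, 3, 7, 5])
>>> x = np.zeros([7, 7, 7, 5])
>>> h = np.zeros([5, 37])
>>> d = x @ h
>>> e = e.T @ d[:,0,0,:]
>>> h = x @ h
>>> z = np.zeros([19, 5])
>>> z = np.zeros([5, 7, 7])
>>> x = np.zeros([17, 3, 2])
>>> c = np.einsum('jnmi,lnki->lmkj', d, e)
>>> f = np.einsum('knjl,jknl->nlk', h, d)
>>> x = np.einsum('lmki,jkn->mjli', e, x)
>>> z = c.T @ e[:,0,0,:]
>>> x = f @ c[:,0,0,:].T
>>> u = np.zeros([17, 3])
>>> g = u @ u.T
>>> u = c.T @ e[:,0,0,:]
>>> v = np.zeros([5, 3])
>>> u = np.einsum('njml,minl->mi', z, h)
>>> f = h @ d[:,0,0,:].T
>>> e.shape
(5, 7, 3, 37)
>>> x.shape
(7, 37, 5)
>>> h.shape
(7, 7, 7, 37)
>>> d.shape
(7, 7, 7, 37)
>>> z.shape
(7, 3, 7, 37)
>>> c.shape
(5, 7, 3, 7)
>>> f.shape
(7, 7, 7, 7)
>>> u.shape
(7, 7)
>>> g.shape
(17, 17)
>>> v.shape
(5, 3)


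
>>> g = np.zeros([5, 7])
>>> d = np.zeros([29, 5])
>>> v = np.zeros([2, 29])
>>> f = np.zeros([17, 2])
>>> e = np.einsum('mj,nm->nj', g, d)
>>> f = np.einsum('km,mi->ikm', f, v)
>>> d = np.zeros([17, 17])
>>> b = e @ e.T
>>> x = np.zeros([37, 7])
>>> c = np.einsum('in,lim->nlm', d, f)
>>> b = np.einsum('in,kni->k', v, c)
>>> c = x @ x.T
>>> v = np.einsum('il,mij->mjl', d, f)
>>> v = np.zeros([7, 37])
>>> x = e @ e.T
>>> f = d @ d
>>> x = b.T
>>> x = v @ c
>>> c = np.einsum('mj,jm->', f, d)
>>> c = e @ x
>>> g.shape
(5, 7)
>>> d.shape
(17, 17)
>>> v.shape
(7, 37)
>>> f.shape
(17, 17)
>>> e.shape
(29, 7)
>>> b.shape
(17,)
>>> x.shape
(7, 37)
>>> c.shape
(29, 37)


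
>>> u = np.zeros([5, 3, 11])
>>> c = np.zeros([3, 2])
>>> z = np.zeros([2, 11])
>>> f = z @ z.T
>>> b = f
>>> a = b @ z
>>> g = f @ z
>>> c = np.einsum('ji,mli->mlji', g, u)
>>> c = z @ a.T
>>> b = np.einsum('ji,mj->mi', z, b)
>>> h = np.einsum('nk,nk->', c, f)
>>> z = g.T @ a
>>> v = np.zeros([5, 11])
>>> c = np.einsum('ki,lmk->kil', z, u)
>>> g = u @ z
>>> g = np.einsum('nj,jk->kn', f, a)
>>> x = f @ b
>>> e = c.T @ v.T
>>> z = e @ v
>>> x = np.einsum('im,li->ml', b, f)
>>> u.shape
(5, 3, 11)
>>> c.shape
(11, 11, 5)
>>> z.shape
(5, 11, 11)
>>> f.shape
(2, 2)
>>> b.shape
(2, 11)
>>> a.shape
(2, 11)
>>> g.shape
(11, 2)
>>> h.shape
()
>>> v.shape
(5, 11)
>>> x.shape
(11, 2)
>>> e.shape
(5, 11, 5)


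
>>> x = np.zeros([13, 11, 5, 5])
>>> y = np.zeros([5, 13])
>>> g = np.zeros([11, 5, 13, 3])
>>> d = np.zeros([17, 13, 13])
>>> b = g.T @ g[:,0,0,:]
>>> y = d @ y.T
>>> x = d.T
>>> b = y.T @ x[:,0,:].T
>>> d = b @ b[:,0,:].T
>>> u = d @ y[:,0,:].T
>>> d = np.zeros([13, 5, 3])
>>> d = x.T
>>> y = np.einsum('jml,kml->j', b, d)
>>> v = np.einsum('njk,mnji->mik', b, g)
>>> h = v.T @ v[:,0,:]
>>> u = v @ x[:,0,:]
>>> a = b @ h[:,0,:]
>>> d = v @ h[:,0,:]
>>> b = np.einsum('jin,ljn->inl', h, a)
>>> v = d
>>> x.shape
(13, 13, 17)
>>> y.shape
(5,)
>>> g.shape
(11, 5, 13, 3)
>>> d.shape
(11, 3, 13)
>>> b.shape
(3, 13, 5)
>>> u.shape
(11, 3, 17)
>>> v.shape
(11, 3, 13)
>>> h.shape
(13, 3, 13)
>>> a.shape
(5, 13, 13)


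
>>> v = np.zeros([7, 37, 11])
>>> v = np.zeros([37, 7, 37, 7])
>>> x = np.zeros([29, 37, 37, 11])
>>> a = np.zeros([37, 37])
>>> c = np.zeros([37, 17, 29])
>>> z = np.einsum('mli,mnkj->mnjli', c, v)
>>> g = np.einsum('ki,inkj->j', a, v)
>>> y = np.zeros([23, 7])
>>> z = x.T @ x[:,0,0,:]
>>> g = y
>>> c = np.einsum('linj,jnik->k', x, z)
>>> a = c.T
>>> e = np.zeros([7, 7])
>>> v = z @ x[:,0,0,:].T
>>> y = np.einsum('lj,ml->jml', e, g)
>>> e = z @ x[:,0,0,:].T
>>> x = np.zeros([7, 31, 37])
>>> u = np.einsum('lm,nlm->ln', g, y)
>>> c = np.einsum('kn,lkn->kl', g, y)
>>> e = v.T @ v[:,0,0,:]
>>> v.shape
(11, 37, 37, 29)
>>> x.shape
(7, 31, 37)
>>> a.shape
(11,)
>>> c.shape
(23, 7)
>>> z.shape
(11, 37, 37, 11)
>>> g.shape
(23, 7)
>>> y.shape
(7, 23, 7)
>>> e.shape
(29, 37, 37, 29)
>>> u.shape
(23, 7)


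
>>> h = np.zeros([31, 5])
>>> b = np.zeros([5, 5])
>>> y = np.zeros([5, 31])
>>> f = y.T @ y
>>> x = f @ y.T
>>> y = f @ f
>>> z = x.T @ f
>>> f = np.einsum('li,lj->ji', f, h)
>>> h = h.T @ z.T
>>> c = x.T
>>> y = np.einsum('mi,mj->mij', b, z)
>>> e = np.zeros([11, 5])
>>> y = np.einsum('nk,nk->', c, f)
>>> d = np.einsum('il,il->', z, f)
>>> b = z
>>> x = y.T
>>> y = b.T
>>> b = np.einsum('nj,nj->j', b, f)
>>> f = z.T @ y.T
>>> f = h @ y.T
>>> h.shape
(5, 5)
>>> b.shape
(31,)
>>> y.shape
(31, 5)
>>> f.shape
(5, 31)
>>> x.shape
()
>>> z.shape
(5, 31)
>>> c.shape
(5, 31)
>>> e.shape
(11, 5)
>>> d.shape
()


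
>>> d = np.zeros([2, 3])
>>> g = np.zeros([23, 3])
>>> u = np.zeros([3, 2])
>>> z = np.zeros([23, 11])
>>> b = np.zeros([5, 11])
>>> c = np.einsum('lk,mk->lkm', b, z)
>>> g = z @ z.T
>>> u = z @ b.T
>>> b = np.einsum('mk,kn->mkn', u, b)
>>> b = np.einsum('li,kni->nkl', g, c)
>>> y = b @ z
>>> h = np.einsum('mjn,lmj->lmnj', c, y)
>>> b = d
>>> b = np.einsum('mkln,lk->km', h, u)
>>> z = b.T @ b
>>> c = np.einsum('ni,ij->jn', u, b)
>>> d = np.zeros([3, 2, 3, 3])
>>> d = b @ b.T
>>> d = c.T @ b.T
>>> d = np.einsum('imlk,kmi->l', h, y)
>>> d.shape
(23,)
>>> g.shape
(23, 23)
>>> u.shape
(23, 5)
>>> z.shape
(11, 11)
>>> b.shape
(5, 11)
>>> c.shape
(11, 23)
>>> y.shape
(11, 5, 11)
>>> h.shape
(11, 5, 23, 11)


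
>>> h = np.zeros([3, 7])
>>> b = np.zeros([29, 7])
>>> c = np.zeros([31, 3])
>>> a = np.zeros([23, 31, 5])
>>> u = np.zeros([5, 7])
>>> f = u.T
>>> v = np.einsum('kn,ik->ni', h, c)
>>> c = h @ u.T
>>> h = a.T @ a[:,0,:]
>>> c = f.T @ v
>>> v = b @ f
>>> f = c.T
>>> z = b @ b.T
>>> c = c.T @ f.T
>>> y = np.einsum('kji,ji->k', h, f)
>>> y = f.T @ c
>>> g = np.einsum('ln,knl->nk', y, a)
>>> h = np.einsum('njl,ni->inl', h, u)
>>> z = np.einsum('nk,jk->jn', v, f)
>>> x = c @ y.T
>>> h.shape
(7, 5, 5)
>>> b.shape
(29, 7)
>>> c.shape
(31, 31)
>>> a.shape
(23, 31, 5)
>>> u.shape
(5, 7)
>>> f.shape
(31, 5)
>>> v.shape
(29, 5)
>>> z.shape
(31, 29)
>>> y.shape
(5, 31)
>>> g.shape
(31, 23)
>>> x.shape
(31, 5)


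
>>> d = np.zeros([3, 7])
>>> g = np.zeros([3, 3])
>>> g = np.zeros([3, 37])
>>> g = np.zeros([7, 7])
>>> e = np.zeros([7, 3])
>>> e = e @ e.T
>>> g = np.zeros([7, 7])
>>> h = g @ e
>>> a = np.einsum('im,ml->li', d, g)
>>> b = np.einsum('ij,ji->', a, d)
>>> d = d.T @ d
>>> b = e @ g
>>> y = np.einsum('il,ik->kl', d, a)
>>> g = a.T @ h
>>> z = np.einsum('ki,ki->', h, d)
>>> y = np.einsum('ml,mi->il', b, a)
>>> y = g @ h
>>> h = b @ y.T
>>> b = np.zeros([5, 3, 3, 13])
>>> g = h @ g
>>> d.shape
(7, 7)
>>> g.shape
(7, 7)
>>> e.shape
(7, 7)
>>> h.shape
(7, 3)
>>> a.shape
(7, 3)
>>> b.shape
(5, 3, 3, 13)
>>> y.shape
(3, 7)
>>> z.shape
()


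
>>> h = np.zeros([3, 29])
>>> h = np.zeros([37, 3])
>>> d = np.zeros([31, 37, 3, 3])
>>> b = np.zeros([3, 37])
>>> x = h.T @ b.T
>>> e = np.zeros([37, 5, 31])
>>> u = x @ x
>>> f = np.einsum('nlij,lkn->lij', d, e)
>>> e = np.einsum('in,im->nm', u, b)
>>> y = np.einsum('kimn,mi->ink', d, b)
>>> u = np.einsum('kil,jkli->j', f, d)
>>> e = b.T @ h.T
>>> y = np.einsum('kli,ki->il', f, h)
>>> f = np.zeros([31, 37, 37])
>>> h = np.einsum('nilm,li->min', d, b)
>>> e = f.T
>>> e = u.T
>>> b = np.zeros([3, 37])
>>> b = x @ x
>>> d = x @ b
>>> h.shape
(3, 37, 31)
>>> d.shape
(3, 3)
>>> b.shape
(3, 3)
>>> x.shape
(3, 3)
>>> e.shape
(31,)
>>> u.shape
(31,)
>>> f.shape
(31, 37, 37)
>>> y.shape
(3, 3)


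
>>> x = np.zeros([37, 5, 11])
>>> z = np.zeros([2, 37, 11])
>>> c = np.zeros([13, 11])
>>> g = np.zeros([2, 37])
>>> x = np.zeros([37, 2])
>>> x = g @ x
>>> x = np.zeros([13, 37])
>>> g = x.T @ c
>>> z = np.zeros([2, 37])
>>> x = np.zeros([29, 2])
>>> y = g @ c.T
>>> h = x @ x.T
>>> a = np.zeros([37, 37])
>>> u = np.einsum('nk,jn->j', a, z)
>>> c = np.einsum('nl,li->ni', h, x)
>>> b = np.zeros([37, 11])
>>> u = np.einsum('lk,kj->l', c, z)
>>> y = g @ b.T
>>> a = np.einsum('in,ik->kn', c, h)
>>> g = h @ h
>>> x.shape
(29, 2)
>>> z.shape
(2, 37)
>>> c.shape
(29, 2)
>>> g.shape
(29, 29)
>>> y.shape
(37, 37)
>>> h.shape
(29, 29)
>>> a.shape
(29, 2)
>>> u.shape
(29,)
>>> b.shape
(37, 11)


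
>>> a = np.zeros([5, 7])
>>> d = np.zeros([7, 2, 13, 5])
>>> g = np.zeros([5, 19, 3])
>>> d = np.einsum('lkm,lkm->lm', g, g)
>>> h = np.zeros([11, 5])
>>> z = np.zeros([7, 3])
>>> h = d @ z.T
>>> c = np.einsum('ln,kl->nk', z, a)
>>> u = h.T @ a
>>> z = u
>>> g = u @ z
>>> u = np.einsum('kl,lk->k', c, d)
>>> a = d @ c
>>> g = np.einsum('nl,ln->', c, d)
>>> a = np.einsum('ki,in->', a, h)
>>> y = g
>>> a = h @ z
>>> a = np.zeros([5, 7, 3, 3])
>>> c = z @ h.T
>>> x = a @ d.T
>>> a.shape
(5, 7, 3, 3)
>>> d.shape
(5, 3)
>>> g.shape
()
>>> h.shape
(5, 7)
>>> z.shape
(7, 7)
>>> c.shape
(7, 5)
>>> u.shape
(3,)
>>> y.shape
()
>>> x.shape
(5, 7, 3, 5)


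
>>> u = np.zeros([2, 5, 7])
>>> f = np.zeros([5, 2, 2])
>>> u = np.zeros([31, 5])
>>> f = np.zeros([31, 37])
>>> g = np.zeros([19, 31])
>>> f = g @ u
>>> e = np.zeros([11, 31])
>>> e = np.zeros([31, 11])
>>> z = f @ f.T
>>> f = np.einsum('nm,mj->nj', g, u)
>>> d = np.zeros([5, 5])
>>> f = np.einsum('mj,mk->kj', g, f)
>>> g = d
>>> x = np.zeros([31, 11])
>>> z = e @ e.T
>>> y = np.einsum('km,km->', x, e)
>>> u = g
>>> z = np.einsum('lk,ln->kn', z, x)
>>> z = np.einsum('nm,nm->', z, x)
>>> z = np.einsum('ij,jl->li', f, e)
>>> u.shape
(5, 5)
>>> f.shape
(5, 31)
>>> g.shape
(5, 5)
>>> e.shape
(31, 11)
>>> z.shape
(11, 5)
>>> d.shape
(5, 5)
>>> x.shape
(31, 11)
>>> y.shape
()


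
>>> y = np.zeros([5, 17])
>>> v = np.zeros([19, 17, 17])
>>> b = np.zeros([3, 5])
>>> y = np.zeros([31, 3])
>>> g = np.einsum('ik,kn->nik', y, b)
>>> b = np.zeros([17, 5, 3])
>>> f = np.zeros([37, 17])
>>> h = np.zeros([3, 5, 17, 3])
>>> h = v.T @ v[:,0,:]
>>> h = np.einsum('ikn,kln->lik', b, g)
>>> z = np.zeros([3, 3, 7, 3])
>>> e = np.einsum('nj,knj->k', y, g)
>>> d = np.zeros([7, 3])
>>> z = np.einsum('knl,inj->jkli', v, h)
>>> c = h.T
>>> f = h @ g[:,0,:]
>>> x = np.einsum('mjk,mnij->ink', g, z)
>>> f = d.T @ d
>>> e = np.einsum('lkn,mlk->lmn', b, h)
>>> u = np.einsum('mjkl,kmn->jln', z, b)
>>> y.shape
(31, 3)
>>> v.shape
(19, 17, 17)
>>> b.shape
(17, 5, 3)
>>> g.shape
(5, 31, 3)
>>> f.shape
(3, 3)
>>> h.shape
(31, 17, 5)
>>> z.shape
(5, 19, 17, 31)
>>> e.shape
(17, 31, 3)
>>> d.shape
(7, 3)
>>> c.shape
(5, 17, 31)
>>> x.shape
(17, 19, 3)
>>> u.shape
(19, 31, 3)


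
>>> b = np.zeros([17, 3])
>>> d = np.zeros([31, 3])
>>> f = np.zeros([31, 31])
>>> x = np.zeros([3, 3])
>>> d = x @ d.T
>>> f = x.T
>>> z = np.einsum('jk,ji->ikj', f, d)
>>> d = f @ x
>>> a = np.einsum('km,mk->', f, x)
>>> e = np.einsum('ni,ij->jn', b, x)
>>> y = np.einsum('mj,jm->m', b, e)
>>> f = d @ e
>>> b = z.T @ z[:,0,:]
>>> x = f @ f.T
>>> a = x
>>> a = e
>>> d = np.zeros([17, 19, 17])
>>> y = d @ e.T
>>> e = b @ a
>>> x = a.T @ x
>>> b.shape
(3, 3, 3)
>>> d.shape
(17, 19, 17)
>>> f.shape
(3, 17)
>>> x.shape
(17, 3)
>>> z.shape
(31, 3, 3)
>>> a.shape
(3, 17)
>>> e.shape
(3, 3, 17)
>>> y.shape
(17, 19, 3)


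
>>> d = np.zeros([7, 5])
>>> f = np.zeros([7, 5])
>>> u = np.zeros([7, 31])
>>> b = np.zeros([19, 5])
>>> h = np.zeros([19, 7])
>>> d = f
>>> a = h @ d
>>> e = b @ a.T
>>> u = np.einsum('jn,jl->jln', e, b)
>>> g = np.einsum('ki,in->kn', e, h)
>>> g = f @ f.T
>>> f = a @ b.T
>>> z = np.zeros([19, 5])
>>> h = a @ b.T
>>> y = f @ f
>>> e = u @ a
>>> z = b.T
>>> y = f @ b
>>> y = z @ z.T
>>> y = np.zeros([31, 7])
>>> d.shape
(7, 5)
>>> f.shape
(19, 19)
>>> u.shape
(19, 5, 19)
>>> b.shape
(19, 5)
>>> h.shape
(19, 19)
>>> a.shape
(19, 5)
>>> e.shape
(19, 5, 5)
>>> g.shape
(7, 7)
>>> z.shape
(5, 19)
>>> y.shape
(31, 7)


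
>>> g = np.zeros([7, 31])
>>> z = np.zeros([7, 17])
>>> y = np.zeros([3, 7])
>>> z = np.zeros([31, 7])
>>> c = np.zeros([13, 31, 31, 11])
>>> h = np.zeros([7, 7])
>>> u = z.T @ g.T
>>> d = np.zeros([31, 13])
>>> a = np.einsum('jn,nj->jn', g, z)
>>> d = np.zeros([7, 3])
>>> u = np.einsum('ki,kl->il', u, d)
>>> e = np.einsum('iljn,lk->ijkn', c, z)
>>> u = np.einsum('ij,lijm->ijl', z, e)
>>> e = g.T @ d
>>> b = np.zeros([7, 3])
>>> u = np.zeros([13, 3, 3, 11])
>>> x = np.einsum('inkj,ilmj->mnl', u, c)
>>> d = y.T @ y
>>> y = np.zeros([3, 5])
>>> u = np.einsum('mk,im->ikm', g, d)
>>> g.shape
(7, 31)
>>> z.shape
(31, 7)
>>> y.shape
(3, 5)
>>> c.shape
(13, 31, 31, 11)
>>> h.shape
(7, 7)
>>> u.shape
(7, 31, 7)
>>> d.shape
(7, 7)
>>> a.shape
(7, 31)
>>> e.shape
(31, 3)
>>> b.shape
(7, 3)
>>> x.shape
(31, 3, 31)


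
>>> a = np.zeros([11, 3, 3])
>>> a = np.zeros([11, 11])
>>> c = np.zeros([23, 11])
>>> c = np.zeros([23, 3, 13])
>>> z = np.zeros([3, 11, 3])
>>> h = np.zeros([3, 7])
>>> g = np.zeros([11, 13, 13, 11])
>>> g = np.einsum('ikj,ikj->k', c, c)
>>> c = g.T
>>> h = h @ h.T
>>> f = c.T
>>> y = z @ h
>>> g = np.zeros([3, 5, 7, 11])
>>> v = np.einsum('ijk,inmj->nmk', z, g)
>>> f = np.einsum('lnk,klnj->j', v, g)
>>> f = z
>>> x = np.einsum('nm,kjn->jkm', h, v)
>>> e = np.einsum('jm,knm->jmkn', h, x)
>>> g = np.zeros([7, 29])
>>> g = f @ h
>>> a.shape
(11, 11)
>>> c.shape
(3,)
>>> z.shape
(3, 11, 3)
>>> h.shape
(3, 3)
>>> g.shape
(3, 11, 3)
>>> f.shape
(3, 11, 3)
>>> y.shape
(3, 11, 3)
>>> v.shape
(5, 7, 3)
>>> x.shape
(7, 5, 3)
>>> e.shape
(3, 3, 7, 5)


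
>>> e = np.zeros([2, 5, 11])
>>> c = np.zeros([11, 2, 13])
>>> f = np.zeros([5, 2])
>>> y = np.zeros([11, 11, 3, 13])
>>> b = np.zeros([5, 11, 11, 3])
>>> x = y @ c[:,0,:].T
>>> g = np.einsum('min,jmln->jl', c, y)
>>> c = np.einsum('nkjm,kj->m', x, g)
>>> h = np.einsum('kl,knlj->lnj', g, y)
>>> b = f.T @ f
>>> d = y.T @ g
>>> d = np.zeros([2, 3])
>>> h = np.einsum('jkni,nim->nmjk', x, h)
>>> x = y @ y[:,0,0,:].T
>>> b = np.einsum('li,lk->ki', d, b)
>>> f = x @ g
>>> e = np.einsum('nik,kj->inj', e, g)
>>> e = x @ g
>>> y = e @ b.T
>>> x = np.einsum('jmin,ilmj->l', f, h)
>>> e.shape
(11, 11, 3, 3)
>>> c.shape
(11,)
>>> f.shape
(11, 11, 3, 3)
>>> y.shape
(11, 11, 3, 2)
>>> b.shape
(2, 3)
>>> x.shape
(13,)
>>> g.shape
(11, 3)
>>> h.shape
(3, 13, 11, 11)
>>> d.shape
(2, 3)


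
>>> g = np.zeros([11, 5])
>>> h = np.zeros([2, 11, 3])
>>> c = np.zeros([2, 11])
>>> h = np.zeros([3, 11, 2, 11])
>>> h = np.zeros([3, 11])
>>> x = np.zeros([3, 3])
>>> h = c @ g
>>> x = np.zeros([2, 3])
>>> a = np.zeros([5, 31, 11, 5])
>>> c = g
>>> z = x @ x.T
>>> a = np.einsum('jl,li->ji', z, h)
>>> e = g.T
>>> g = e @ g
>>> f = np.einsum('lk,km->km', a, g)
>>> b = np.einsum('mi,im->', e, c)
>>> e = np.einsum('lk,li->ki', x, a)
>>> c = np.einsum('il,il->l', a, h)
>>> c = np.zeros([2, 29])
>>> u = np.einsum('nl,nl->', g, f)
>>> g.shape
(5, 5)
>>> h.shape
(2, 5)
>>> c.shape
(2, 29)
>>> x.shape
(2, 3)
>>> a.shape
(2, 5)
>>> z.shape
(2, 2)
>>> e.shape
(3, 5)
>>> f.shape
(5, 5)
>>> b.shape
()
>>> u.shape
()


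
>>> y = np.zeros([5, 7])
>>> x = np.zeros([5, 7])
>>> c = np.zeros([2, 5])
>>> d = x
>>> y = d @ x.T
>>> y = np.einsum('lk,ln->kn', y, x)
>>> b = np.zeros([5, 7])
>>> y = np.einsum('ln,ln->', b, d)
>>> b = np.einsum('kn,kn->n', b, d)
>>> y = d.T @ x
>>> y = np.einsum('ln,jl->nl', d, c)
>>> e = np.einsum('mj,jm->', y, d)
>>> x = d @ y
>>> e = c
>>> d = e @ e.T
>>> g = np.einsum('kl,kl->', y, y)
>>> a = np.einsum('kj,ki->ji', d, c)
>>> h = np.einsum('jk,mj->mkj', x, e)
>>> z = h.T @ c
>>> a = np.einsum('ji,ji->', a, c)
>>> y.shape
(7, 5)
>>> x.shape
(5, 5)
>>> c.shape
(2, 5)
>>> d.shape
(2, 2)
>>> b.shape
(7,)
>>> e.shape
(2, 5)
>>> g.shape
()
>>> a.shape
()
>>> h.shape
(2, 5, 5)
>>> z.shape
(5, 5, 5)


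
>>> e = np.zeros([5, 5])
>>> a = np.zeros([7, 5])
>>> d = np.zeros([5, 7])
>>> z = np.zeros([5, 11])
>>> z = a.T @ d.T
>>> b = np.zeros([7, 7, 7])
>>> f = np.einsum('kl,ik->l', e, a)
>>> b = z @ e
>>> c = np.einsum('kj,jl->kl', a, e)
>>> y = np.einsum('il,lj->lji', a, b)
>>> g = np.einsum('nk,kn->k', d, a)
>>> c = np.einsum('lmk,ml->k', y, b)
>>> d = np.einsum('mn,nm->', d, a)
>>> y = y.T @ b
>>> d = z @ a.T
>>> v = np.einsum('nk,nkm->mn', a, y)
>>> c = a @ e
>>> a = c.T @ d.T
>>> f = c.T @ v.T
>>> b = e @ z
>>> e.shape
(5, 5)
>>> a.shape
(5, 5)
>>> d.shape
(5, 7)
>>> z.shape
(5, 5)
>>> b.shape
(5, 5)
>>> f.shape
(5, 5)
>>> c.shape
(7, 5)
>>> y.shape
(7, 5, 5)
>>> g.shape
(7,)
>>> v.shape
(5, 7)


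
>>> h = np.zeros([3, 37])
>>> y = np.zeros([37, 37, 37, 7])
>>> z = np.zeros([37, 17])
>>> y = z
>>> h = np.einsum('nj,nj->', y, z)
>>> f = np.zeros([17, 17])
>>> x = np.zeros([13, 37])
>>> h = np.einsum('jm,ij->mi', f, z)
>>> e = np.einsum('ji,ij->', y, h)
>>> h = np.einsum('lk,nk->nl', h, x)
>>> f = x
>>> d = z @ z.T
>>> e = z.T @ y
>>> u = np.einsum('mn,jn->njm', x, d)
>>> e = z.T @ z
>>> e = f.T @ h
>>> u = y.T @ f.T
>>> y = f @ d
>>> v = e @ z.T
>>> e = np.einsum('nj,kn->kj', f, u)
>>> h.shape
(13, 17)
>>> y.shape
(13, 37)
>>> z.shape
(37, 17)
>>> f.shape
(13, 37)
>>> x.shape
(13, 37)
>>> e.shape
(17, 37)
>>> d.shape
(37, 37)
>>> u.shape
(17, 13)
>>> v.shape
(37, 37)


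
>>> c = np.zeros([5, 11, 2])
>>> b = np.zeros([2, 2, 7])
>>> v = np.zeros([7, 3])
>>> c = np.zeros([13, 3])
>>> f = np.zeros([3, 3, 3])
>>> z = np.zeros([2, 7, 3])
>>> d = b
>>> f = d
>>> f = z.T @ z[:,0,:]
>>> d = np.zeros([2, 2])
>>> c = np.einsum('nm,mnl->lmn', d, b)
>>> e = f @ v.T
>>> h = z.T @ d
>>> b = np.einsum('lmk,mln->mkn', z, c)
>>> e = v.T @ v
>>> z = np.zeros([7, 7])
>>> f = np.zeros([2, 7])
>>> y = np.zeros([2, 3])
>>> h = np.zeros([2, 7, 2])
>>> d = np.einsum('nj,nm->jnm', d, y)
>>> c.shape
(7, 2, 2)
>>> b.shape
(7, 3, 2)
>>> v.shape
(7, 3)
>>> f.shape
(2, 7)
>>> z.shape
(7, 7)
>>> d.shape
(2, 2, 3)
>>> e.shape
(3, 3)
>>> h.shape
(2, 7, 2)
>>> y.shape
(2, 3)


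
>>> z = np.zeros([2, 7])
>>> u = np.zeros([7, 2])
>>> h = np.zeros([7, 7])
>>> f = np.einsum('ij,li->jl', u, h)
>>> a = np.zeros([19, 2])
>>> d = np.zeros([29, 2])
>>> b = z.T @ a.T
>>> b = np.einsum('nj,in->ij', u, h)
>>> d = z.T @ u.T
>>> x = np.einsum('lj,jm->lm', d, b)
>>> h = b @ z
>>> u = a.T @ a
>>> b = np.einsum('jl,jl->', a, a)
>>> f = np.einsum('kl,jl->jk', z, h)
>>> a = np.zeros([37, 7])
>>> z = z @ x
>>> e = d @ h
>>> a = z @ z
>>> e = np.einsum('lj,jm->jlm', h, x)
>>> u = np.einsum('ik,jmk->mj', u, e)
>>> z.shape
(2, 2)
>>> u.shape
(7, 7)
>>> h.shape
(7, 7)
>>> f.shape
(7, 2)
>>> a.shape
(2, 2)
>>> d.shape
(7, 7)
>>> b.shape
()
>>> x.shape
(7, 2)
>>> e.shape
(7, 7, 2)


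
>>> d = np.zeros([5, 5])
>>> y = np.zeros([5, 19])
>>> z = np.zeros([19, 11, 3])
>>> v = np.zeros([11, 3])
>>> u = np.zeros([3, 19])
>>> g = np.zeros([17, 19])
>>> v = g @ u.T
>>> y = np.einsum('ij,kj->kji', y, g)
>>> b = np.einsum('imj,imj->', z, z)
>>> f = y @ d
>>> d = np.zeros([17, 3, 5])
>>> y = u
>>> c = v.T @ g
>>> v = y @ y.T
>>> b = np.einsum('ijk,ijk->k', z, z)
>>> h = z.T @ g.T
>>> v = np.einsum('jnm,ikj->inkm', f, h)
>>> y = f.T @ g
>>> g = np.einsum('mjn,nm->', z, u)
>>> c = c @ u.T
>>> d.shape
(17, 3, 5)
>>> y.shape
(5, 19, 19)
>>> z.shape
(19, 11, 3)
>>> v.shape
(3, 19, 11, 5)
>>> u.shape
(3, 19)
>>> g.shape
()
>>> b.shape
(3,)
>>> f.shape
(17, 19, 5)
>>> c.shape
(3, 3)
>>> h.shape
(3, 11, 17)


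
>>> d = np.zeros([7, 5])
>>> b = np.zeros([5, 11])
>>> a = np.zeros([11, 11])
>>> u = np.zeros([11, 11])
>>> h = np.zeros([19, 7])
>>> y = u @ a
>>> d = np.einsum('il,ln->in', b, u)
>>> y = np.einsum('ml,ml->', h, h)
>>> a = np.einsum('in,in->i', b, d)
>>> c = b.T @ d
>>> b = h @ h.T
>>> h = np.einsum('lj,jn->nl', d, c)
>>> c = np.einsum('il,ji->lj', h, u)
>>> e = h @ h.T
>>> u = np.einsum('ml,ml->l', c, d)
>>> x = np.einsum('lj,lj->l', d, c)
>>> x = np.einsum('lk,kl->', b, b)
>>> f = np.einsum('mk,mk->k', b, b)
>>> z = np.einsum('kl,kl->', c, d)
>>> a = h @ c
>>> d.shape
(5, 11)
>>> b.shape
(19, 19)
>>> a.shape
(11, 11)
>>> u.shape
(11,)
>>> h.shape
(11, 5)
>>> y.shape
()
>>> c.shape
(5, 11)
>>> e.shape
(11, 11)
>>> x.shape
()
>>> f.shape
(19,)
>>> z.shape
()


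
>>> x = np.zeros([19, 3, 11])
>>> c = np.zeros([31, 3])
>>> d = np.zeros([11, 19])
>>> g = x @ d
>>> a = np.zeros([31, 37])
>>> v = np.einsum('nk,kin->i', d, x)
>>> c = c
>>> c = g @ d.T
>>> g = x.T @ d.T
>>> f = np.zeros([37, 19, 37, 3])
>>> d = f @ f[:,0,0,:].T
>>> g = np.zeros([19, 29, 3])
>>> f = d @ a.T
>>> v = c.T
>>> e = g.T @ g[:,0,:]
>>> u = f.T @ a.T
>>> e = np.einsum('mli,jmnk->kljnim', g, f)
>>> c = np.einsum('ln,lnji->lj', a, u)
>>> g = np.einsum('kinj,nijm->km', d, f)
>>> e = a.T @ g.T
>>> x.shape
(19, 3, 11)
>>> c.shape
(31, 19)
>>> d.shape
(37, 19, 37, 37)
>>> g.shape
(37, 31)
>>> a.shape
(31, 37)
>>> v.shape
(11, 3, 19)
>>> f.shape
(37, 19, 37, 31)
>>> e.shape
(37, 37)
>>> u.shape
(31, 37, 19, 31)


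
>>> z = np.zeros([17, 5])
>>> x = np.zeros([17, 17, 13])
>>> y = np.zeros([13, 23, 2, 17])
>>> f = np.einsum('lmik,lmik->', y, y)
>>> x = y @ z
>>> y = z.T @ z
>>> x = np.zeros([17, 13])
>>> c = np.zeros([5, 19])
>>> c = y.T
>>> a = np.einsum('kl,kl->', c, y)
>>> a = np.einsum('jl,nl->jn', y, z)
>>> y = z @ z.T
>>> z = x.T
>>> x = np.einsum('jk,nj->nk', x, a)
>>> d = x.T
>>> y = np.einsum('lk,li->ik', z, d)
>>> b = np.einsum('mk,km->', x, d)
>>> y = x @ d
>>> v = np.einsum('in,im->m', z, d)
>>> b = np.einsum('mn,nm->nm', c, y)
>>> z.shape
(13, 17)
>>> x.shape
(5, 13)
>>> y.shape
(5, 5)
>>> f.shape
()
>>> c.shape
(5, 5)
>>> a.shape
(5, 17)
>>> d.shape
(13, 5)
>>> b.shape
(5, 5)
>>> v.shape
(5,)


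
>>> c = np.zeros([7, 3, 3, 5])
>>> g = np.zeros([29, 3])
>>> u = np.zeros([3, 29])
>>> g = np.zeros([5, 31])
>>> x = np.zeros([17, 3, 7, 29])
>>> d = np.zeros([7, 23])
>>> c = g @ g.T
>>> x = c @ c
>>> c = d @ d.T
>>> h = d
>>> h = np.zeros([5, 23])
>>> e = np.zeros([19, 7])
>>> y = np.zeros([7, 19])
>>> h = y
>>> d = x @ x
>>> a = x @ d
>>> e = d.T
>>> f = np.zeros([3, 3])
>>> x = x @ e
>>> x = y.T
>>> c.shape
(7, 7)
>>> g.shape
(5, 31)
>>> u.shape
(3, 29)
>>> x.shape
(19, 7)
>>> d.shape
(5, 5)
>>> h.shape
(7, 19)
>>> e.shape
(5, 5)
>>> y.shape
(7, 19)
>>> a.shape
(5, 5)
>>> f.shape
(3, 3)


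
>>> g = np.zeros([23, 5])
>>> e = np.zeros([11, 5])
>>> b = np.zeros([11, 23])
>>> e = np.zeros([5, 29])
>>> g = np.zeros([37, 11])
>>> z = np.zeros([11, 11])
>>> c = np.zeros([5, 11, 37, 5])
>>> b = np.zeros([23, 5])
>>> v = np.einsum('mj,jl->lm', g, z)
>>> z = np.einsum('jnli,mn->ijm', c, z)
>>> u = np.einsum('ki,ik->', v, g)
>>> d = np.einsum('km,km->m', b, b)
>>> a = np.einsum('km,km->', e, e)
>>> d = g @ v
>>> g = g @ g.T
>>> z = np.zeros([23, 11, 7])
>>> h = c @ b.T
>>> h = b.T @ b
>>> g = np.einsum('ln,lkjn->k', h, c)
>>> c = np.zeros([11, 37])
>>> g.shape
(11,)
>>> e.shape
(5, 29)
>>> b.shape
(23, 5)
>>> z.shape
(23, 11, 7)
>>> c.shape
(11, 37)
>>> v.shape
(11, 37)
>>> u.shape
()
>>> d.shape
(37, 37)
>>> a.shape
()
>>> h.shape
(5, 5)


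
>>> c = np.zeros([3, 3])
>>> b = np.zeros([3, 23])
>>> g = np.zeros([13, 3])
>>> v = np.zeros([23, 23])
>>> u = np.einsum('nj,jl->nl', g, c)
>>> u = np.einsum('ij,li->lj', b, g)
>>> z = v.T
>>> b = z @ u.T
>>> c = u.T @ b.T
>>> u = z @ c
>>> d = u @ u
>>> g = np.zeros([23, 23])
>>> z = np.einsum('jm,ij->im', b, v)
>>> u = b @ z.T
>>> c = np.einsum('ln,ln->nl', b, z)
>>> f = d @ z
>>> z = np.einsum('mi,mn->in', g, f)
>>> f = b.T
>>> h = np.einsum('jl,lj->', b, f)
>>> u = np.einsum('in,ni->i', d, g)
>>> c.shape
(13, 23)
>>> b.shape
(23, 13)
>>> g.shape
(23, 23)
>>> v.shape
(23, 23)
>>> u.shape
(23,)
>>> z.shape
(23, 13)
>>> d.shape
(23, 23)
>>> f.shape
(13, 23)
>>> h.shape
()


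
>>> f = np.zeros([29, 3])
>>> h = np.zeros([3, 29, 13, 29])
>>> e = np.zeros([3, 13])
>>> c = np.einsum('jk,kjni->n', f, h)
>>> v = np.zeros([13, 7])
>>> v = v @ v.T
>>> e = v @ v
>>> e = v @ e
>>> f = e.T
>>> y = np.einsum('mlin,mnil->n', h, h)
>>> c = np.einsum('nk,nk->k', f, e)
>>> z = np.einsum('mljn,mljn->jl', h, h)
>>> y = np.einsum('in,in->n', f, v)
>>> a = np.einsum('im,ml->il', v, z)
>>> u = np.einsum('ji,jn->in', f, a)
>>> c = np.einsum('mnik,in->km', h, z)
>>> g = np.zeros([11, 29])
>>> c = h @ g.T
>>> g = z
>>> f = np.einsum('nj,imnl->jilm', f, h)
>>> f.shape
(13, 3, 29, 29)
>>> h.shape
(3, 29, 13, 29)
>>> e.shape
(13, 13)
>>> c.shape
(3, 29, 13, 11)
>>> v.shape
(13, 13)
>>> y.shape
(13,)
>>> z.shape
(13, 29)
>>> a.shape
(13, 29)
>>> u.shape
(13, 29)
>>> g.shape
(13, 29)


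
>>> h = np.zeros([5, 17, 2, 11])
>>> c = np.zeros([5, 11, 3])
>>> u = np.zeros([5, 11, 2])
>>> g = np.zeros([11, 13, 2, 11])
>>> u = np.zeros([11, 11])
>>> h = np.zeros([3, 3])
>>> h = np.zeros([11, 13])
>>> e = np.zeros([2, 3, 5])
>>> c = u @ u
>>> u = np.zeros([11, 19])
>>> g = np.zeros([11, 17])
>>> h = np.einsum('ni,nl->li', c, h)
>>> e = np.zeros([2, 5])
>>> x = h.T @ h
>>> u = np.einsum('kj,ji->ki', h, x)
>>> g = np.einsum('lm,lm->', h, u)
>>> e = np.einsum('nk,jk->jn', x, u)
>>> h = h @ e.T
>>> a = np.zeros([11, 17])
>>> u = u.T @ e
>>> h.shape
(13, 13)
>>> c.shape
(11, 11)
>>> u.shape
(11, 11)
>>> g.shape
()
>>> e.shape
(13, 11)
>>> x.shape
(11, 11)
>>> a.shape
(11, 17)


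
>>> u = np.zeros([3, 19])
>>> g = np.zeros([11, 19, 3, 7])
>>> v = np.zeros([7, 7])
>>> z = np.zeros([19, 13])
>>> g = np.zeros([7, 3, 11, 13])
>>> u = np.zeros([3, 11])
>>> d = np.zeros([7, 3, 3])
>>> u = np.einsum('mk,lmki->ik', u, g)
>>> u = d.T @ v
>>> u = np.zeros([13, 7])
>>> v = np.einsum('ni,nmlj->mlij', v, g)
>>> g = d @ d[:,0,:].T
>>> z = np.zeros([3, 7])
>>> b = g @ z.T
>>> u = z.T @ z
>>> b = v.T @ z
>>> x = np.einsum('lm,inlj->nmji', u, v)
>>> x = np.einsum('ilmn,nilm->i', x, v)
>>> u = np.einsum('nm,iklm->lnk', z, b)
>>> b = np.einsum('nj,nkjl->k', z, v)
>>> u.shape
(11, 3, 7)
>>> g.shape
(7, 3, 7)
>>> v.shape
(3, 11, 7, 13)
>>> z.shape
(3, 7)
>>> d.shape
(7, 3, 3)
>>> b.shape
(11,)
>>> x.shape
(11,)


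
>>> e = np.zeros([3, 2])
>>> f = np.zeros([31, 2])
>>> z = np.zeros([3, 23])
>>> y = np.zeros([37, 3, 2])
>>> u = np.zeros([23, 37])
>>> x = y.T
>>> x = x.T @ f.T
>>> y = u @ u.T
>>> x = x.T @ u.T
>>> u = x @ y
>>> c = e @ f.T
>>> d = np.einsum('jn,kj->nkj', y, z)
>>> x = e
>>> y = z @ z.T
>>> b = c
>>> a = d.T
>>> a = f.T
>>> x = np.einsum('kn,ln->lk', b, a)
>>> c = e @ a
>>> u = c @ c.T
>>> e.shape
(3, 2)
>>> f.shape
(31, 2)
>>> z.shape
(3, 23)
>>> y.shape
(3, 3)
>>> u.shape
(3, 3)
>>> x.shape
(2, 3)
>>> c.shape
(3, 31)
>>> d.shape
(23, 3, 23)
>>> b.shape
(3, 31)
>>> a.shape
(2, 31)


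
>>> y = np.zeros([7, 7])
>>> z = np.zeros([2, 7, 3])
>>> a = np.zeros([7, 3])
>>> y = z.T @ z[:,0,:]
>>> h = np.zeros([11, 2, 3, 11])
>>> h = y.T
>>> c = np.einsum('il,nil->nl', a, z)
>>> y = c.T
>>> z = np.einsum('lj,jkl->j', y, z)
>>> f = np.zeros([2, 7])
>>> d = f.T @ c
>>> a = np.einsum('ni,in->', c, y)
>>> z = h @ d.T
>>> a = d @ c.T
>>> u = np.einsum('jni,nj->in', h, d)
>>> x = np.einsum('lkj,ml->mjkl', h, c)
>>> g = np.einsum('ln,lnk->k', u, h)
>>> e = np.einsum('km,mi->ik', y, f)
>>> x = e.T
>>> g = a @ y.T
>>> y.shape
(3, 2)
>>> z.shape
(3, 7, 7)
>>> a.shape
(7, 2)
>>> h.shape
(3, 7, 3)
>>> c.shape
(2, 3)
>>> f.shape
(2, 7)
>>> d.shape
(7, 3)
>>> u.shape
(3, 7)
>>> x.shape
(3, 7)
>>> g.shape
(7, 3)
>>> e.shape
(7, 3)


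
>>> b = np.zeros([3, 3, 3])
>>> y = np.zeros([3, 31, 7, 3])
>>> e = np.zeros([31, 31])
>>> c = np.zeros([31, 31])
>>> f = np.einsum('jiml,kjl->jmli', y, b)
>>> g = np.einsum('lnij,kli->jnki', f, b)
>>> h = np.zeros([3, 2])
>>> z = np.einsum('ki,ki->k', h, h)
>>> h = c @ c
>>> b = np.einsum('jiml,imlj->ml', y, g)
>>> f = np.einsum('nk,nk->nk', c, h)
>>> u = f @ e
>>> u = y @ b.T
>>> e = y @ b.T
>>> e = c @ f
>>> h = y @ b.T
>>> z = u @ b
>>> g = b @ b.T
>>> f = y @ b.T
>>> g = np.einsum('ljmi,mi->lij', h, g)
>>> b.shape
(7, 3)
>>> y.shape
(3, 31, 7, 3)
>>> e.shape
(31, 31)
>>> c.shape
(31, 31)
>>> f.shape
(3, 31, 7, 7)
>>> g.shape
(3, 7, 31)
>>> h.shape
(3, 31, 7, 7)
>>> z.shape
(3, 31, 7, 3)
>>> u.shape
(3, 31, 7, 7)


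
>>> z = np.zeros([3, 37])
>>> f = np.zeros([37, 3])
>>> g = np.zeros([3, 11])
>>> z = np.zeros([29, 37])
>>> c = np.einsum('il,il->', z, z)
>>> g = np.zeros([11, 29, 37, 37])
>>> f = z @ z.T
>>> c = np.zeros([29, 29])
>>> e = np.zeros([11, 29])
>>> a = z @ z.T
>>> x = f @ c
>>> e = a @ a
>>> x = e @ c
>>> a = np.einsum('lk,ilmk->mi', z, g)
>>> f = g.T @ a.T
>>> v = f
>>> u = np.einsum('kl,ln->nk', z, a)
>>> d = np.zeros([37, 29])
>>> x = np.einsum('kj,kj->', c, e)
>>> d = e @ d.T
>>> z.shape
(29, 37)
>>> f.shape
(37, 37, 29, 37)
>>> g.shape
(11, 29, 37, 37)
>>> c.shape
(29, 29)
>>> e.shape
(29, 29)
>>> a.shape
(37, 11)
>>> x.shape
()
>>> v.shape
(37, 37, 29, 37)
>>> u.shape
(11, 29)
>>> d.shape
(29, 37)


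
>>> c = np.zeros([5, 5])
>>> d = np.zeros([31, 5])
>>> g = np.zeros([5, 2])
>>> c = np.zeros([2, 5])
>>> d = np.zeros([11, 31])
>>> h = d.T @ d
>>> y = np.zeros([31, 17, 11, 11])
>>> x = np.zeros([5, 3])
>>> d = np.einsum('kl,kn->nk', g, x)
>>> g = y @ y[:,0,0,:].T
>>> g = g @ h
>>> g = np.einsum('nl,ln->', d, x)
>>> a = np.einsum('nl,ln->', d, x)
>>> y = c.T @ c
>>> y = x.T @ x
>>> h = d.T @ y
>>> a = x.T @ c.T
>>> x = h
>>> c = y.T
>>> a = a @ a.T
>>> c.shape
(3, 3)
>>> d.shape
(3, 5)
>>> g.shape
()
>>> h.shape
(5, 3)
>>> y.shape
(3, 3)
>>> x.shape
(5, 3)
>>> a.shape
(3, 3)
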